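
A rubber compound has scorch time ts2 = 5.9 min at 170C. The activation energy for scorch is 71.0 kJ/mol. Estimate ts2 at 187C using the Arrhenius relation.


Convert temperatures: T1 = 170 + 273.15 = 443.15 K, T2 = 187 + 273.15 = 460.15 K
ts2_new = 5.9 * exp(71000 / 8.314 * (1/460.15 - 1/443.15))
1/T2 - 1/T1 = -8.3368e-05
ts2_new = 2.9 min

2.9 min


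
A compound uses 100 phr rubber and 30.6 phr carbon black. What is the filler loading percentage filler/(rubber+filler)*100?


Filler % = filler / (rubber + filler) * 100
= 30.6 / (100 + 30.6) * 100
= 30.6 / 130.6 * 100
= 23.43%

23.43%


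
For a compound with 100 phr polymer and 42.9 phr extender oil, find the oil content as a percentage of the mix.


Oil % = oil / (100 + oil) * 100
= 42.9 / (100 + 42.9) * 100
= 42.9 / 142.9 * 100
= 30.02%

30.02%


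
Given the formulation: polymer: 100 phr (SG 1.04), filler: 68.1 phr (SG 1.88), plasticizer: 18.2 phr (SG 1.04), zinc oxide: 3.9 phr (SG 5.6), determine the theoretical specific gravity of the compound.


Sum of weights = 190.2
Volume contributions:
  polymer: 100/1.04 = 96.1538
  filler: 68.1/1.88 = 36.2234
  plasticizer: 18.2/1.04 = 17.5000
  zinc oxide: 3.9/5.6 = 0.6964
Sum of volumes = 150.5737
SG = 190.2 / 150.5737 = 1.263

SG = 1.263


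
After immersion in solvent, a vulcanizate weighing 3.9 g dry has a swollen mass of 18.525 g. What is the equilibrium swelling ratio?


Q = W_swollen / W_dry
Q = 18.525 / 3.9
Q = 4.75

Q = 4.75


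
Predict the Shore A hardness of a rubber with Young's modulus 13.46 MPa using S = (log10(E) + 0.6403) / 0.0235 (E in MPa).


log10(E) = 0.0235*S - 0.6403  =>  S = (log10(E) + 0.6403) / 0.0235
log10(13.46) = 1.129045
S = (1.129045 + 0.6403) / 0.0235 = 1.769345 / 0.0235
S = 75.3

Shore A = 75.3


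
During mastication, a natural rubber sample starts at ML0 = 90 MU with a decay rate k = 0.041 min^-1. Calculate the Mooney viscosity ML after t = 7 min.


ML = ML0 * exp(-k * t)
ML = 90 * exp(-0.041 * 7)
ML = 90 * 0.7505
ML = 67.55 MU

67.55 MU


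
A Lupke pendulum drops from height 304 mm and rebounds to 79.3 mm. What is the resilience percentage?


Resilience = h_rebound / h_drop * 100
= 79.3 / 304 * 100
= 26.1%

26.1%


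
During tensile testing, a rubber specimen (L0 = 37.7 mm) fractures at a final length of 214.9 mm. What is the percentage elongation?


Elongation = (Lf - L0) / L0 * 100
= (214.9 - 37.7) / 37.7 * 100
= 177.2 / 37.7 * 100
= 470.0%

470.0%


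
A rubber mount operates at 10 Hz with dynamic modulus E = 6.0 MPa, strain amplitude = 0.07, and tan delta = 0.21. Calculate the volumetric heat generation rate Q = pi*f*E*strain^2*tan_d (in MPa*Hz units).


Q = pi * f * E * strain^2 * tan_d
= pi * 10 * 6.0 * 0.07^2 * 0.21
= pi * 10 * 6.0 * 0.0049 * 0.21
= 0.1940

Q = 0.1940


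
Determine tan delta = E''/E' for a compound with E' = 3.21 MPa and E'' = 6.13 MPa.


tan delta = E'' / E'
= 6.13 / 3.21
= 1.9097

tan delta = 1.9097


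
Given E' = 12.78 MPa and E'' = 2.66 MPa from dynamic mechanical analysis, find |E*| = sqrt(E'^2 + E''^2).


|E*| = sqrt(E'^2 + E''^2)
= sqrt(12.78^2 + 2.66^2)
= sqrt(163.3284 + 7.0756)
= 13.054 MPa

13.054 MPa


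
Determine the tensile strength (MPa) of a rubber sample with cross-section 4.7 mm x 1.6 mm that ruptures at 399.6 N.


Area = width * thickness = 4.7 * 1.6 = 7.52 mm^2
TS = force / area = 399.6 / 7.52 = 53.14 MPa

53.14 MPa


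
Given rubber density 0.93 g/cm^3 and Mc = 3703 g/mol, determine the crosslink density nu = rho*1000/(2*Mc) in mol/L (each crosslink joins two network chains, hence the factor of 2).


nu = rho * 1000 / (2 * Mc)
nu = 0.93 * 1000 / (2 * 3703)
nu = 930.0 / 7406
nu = 0.1256 mol/L

0.1256 mol/L


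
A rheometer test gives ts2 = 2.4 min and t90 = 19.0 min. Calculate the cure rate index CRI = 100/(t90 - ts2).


CRI = 100 / (t90 - ts2)
= 100 / (19.0 - 2.4)
= 100 / 16.6
= 6.02 min^-1

6.02 min^-1


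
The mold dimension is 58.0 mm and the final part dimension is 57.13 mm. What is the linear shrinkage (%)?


Shrinkage = (mold - part) / mold * 100
= (58.0 - 57.13) / 58.0 * 100
= 0.87 / 58.0 * 100
= 1.5%

1.5%


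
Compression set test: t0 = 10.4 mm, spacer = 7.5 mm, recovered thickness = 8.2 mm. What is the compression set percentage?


CS = (t0 - recovered) / (t0 - ts) * 100
= (10.4 - 8.2) / (10.4 - 7.5) * 100
= 2.2 / 2.9 * 100
= 75.9%

75.9%


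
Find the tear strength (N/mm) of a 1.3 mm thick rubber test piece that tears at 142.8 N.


Tear strength = force / thickness
= 142.8 / 1.3
= 109.85 N/mm

109.85 N/mm


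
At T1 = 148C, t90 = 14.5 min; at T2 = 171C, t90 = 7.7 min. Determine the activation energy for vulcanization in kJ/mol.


T1 = 421.15 K, T2 = 444.15 K
1/T1 - 1/T2 = 1.2296e-04
ln(t1/t2) = ln(14.5/7.7) = 0.6329
Ea = 8.314 * 0.6329 / 1.2296e-04 = 42796.0005 J/mol
Ea = 42.8 kJ/mol

42.8 kJ/mol


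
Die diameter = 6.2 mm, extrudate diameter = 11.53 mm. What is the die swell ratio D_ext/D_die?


Die swell ratio = D_extrudate / D_die
= 11.53 / 6.2
= 1.86

Die swell = 1.86


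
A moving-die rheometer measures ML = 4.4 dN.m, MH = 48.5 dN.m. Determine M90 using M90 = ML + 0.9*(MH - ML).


M90 = ML + 0.9 * (MH - ML)
M90 = 4.4 + 0.9 * (48.5 - 4.4)
M90 = 4.4 + 0.9 * 44.1
M90 = 44.09 dN.m

44.09 dN.m


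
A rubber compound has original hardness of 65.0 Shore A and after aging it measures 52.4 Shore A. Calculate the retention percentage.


Retention = aged / original * 100
= 52.4 / 65.0 * 100
= 80.6%

80.6%


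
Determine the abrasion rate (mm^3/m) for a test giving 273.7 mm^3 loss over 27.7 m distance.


Rate = volume_loss / distance
= 273.7 / 27.7
= 9.881 mm^3/m

9.881 mm^3/m


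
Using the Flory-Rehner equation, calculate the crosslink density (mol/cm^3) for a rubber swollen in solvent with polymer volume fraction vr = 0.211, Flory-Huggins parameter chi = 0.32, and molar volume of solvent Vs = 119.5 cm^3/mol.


ln(1 - vr) = ln(1 - 0.211) = -0.2370
Numerator = -((-0.2370) + 0.211 + 0.32 * 0.211^2) = 0.0117
Denominator = 119.5 * (0.211^(1/3) - 0.211/2) = 58.5352
nu = 0.0117 / 58.5352 = 2.0060e-04 mol/cm^3

2.0060e-04 mol/cm^3


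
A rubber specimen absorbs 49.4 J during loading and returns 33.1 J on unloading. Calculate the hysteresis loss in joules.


Hysteresis loss = loading - unloading
= 49.4 - 33.1
= 16.3 J

16.3 J


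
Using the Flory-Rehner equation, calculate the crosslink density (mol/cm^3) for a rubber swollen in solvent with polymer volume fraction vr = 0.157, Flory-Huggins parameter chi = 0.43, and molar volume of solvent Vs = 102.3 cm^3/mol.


ln(1 - vr) = ln(1 - 0.157) = -0.1708
Numerator = -((-0.1708) + 0.157 + 0.43 * 0.157^2) = 0.0032
Denominator = 102.3 * (0.157^(1/3) - 0.157/2) = 47.1571
nu = 0.0032 / 47.1571 = 6.7630e-05 mol/cm^3

6.7630e-05 mol/cm^3


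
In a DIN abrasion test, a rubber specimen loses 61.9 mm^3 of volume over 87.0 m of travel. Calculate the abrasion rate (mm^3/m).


Rate = volume_loss / distance
= 61.9 / 87.0
= 0.711 mm^3/m

0.711 mm^3/m


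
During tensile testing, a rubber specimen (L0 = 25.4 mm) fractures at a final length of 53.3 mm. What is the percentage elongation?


Elongation = (Lf - L0) / L0 * 100
= (53.3 - 25.4) / 25.4 * 100
= 27.9 / 25.4 * 100
= 109.8%

109.8%


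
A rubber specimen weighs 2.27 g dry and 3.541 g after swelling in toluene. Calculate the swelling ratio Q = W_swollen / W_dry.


Q = W_swollen / W_dry
Q = 3.541 / 2.27
Q = 1.56

Q = 1.56


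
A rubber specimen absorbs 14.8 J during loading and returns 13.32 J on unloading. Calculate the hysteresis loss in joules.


Hysteresis loss = loading - unloading
= 14.8 - 13.32
= 1.48 J

1.48 J


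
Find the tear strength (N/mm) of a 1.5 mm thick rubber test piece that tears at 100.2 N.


Tear strength = force / thickness
= 100.2 / 1.5
= 66.8 N/mm

66.8 N/mm


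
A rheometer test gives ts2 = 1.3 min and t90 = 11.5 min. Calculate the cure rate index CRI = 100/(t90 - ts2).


CRI = 100 / (t90 - ts2)
= 100 / (11.5 - 1.3)
= 100 / 10.2
= 9.8 min^-1

9.8 min^-1


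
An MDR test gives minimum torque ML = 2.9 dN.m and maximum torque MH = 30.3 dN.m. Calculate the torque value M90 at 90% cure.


M90 = ML + 0.9 * (MH - ML)
M90 = 2.9 + 0.9 * (30.3 - 2.9)
M90 = 2.9 + 0.9 * 27.4
M90 = 27.56 dN.m

27.56 dN.m


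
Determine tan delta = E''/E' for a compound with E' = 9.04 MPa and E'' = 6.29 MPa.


tan delta = E'' / E'
= 6.29 / 9.04
= 0.6958

tan delta = 0.6958


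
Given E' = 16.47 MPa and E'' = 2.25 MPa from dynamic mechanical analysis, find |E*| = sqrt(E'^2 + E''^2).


|E*| = sqrt(E'^2 + E''^2)
= sqrt(16.47^2 + 2.25^2)
= sqrt(271.2609 + 5.0625)
= 16.623 MPa

16.623 MPa


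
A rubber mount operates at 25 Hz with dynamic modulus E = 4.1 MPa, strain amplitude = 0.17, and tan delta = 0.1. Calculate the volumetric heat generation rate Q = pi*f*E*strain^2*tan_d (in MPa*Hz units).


Q = pi * f * E * strain^2 * tan_d
= pi * 25 * 4.1 * 0.17^2 * 0.1
= pi * 25 * 4.1 * 0.0289 * 0.1
= 0.9306

Q = 0.9306


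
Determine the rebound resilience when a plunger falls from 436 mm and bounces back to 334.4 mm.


Resilience = h_rebound / h_drop * 100
= 334.4 / 436 * 100
= 76.7%

76.7%


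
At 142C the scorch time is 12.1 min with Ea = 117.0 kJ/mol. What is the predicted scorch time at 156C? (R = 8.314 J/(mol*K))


Convert temperatures: T1 = 142 + 273.15 = 415.15 K, T2 = 156 + 273.15 = 429.15 K
ts2_new = 12.1 * exp(117000 / 8.314 * (1/429.15 - 1/415.15))
1/T2 - 1/T1 = -7.8580e-05
ts2_new = 4.0 min

4.0 min


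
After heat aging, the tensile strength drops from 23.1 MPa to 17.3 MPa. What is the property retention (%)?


Retention = aged / original * 100
= 17.3 / 23.1 * 100
= 74.9%

74.9%


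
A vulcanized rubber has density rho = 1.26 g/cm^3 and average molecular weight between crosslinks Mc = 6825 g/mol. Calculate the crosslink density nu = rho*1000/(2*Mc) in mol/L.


nu = rho * 1000 / (2 * Mc)
nu = 1.26 * 1000 / (2 * 6825)
nu = 1260.0 / 13650
nu = 0.0923 mol/L

0.0923 mol/L


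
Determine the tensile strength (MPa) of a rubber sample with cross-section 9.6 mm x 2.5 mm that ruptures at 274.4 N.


Area = width * thickness = 9.6 * 2.5 = 24.0 mm^2
TS = force / area = 274.4 / 24.0 = 11.43 MPa

11.43 MPa


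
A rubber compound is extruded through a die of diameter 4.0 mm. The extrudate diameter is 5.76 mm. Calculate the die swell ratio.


Die swell ratio = D_extrudate / D_die
= 5.76 / 4.0
= 1.44

Die swell = 1.44


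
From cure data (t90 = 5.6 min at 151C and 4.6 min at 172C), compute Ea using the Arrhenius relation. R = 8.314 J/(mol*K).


T1 = 424.15 K, T2 = 445.15 K
1/T1 - 1/T2 = 1.1122e-04
ln(t1/t2) = ln(5.6/4.6) = 0.1967
Ea = 8.314 * 0.1967 / 1.1122e-04 = 14704.2766 J/mol
Ea = 14.7 kJ/mol

14.7 kJ/mol


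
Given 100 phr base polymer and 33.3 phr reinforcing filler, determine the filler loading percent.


Filler % = filler / (rubber + filler) * 100
= 33.3 / (100 + 33.3) * 100
= 33.3 / 133.3 * 100
= 24.98%

24.98%


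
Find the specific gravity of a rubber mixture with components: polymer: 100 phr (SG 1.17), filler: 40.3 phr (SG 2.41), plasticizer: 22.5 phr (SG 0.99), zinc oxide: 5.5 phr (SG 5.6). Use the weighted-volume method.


Sum of weights = 168.3
Volume contributions:
  polymer: 100/1.17 = 85.4701
  filler: 40.3/2.41 = 16.7220
  plasticizer: 22.5/0.99 = 22.7273
  zinc oxide: 5.5/5.6 = 0.9821
Sum of volumes = 125.9015
SG = 168.3 / 125.9015 = 1.337

SG = 1.337


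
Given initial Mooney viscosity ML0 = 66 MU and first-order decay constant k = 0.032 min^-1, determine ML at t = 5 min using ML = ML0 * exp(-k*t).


ML = ML0 * exp(-k * t)
ML = 66 * exp(-0.032 * 5)
ML = 66 * 0.8521
ML = 56.24 MU

56.24 MU


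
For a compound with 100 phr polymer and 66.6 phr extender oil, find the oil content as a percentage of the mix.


Oil % = oil / (100 + oil) * 100
= 66.6 / (100 + 66.6) * 100
= 66.6 / 166.6 * 100
= 39.98%

39.98%


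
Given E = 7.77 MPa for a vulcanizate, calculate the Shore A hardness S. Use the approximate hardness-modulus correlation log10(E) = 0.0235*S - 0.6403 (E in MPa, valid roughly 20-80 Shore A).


log10(E) = 0.0235*S - 0.6403  =>  S = (log10(E) + 0.6403) / 0.0235
log10(7.77) = 0.890421
S = (0.890421 + 0.6403) / 0.0235 = 1.530721 / 0.0235
S = 65.1

Shore A = 65.1


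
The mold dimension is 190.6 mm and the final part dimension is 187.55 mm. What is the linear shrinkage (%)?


Shrinkage = (mold - part) / mold * 100
= (190.6 - 187.55) / 190.6 * 100
= 3.05 / 190.6 * 100
= 1.6%

1.6%


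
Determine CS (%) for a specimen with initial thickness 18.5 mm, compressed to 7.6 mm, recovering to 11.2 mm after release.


CS = (t0 - recovered) / (t0 - ts) * 100
= (18.5 - 11.2) / (18.5 - 7.6) * 100
= 7.3 / 10.9 * 100
= 67.0%

67.0%


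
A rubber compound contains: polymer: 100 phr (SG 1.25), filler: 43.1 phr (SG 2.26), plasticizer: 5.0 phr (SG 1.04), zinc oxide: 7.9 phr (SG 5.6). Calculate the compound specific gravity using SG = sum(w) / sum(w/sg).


Sum of weights = 156.0
Volume contributions:
  polymer: 100/1.25 = 80.0000
  filler: 43.1/2.26 = 19.0708
  plasticizer: 5.0/1.04 = 4.8077
  zinc oxide: 7.9/5.6 = 1.4107
Sum of volumes = 105.2892
SG = 156.0 / 105.2892 = 1.482

SG = 1.482


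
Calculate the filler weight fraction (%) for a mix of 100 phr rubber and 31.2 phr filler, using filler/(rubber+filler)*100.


Filler % = filler / (rubber + filler) * 100
= 31.2 / (100 + 31.2) * 100
= 31.2 / 131.2 * 100
= 23.78%

23.78%


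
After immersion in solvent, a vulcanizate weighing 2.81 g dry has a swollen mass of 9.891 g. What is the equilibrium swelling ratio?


Q = W_swollen / W_dry
Q = 9.891 / 2.81
Q = 3.52

Q = 3.52


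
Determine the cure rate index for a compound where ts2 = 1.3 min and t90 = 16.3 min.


CRI = 100 / (t90 - ts2)
= 100 / (16.3 - 1.3)
= 100 / 15.0
= 6.67 min^-1

6.67 min^-1


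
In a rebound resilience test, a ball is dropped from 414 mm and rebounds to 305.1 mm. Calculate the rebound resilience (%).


Resilience = h_rebound / h_drop * 100
= 305.1 / 414 * 100
= 73.7%

73.7%


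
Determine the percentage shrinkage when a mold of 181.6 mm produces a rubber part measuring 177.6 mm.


Shrinkage = (mold - part) / mold * 100
= (181.6 - 177.6) / 181.6 * 100
= 4.0 / 181.6 * 100
= 2.2%

2.2%


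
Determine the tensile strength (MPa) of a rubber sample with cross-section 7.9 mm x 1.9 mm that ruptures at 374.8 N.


Area = width * thickness = 7.9 * 1.9 = 15.01 mm^2
TS = force / area = 374.8 / 15.01 = 24.97 MPa

24.97 MPa


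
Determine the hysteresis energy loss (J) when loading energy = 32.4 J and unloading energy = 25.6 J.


Hysteresis loss = loading - unloading
= 32.4 - 25.6
= 6.8 J

6.8 J


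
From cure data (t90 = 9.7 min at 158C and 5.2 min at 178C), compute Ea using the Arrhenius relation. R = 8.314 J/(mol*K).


T1 = 431.15 K, T2 = 451.15 K
1/T1 - 1/T2 = 1.0282e-04
ln(t1/t2) = ln(9.7/5.2) = 0.6235
Ea = 8.314 * 0.6235 / 1.0282e-04 = 50413.0565 J/mol
Ea = 50.41 kJ/mol

50.41 kJ/mol


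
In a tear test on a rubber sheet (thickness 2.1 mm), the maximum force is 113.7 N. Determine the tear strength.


Tear strength = force / thickness
= 113.7 / 2.1
= 54.14 N/mm

54.14 N/mm


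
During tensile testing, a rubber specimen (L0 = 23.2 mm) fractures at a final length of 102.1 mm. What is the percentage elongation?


Elongation = (Lf - L0) / L0 * 100
= (102.1 - 23.2) / 23.2 * 100
= 78.9 / 23.2 * 100
= 340.1%

340.1%


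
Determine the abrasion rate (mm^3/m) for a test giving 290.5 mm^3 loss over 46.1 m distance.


Rate = volume_loss / distance
= 290.5 / 46.1
= 6.302 mm^3/m

6.302 mm^3/m


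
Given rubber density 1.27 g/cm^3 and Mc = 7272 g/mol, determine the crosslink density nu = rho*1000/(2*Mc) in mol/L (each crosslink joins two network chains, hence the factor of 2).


nu = rho * 1000 / (2 * Mc)
nu = 1.27 * 1000 / (2 * 7272)
nu = 1270.0 / 14544
nu = 0.0873 mol/L

0.0873 mol/L


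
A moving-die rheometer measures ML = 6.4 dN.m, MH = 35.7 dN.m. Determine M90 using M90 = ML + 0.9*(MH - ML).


M90 = ML + 0.9 * (MH - ML)
M90 = 6.4 + 0.9 * (35.7 - 6.4)
M90 = 6.4 + 0.9 * 29.3
M90 = 32.77 dN.m

32.77 dN.m


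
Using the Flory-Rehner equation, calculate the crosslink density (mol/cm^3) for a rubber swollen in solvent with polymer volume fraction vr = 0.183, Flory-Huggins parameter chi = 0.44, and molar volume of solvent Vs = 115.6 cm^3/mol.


ln(1 - vr) = ln(1 - 0.183) = -0.2021
Numerator = -((-0.2021) + 0.183 + 0.44 * 0.183^2) = 0.0044
Denominator = 115.6 * (0.183^(1/3) - 0.183/2) = 55.0535
nu = 0.0044 / 55.0535 = 7.9578e-05 mol/cm^3

7.9578e-05 mol/cm^3


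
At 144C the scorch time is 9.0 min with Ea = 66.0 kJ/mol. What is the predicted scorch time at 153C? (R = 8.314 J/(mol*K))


Convert temperatures: T1 = 144 + 273.15 = 417.15 K, T2 = 153 + 273.15 = 426.15 K
ts2_new = 9.0 * exp(66000 / 8.314 * (1/426.15 - 1/417.15))
1/T2 - 1/T1 = -5.0628e-05
ts2_new = 6.02 min

6.02 min


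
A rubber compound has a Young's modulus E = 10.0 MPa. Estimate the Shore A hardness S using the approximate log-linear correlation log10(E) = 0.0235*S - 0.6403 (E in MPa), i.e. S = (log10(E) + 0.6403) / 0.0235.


log10(E) = 0.0235*S - 0.6403  =>  S = (log10(E) + 0.6403) / 0.0235
log10(10.0) = 1.000000
S = (1.000000 + 0.6403) / 0.0235 = 1.640300 / 0.0235
S = 69.8

Shore A = 69.8


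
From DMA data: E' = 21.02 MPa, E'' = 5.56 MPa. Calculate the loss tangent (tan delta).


tan delta = E'' / E'
= 5.56 / 21.02
= 0.2645

tan delta = 0.2645


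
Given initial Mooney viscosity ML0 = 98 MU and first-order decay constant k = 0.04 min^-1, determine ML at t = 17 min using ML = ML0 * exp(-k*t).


ML = ML0 * exp(-k * t)
ML = 98 * exp(-0.04 * 17)
ML = 98 * 0.5066
ML = 49.65 MU

49.65 MU


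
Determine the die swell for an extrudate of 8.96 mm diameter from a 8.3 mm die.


Die swell ratio = D_extrudate / D_die
= 8.96 / 8.3
= 1.08

Die swell = 1.08


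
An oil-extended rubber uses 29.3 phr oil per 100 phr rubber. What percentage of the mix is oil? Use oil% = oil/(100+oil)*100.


Oil % = oil / (100 + oil) * 100
= 29.3 / (100 + 29.3) * 100
= 29.3 / 129.3 * 100
= 22.66%

22.66%


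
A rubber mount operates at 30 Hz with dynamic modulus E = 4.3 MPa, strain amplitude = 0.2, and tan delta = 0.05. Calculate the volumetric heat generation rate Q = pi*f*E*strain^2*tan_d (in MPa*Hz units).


Q = pi * f * E * strain^2 * tan_d
= pi * 30 * 4.3 * 0.2^2 * 0.05
= pi * 30 * 4.3 * 0.0400 * 0.05
= 0.8105

Q = 0.8105


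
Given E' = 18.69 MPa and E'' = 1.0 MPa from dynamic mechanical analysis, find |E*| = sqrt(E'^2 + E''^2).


|E*| = sqrt(E'^2 + E''^2)
= sqrt(18.69^2 + 1.0^2)
= sqrt(349.3161 + 1.0000)
= 18.717 MPa

18.717 MPa


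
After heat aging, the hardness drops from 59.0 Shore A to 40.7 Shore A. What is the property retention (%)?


Retention = aged / original * 100
= 40.7 / 59.0 * 100
= 69.0%

69.0%


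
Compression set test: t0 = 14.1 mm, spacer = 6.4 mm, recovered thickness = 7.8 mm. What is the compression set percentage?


CS = (t0 - recovered) / (t0 - ts) * 100
= (14.1 - 7.8) / (14.1 - 6.4) * 100
= 6.3 / 7.7 * 100
= 81.8%

81.8%


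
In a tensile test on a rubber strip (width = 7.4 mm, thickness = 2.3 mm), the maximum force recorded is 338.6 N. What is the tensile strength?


Area = width * thickness = 7.4 * 2.3 = 17.02 mm^2
TS = force / area = 338.6 / 17.02 = 19.89 MPa

19.89 MPa


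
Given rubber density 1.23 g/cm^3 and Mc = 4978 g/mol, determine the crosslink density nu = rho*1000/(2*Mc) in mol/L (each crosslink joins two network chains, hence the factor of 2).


nu = rho * 1000 / (2 * Mc)
nu = 1.23 * 1000 / (2 * 4978)
nu = 1230.0 / 9956
nu = 0.1235 mol/L

0.1235 mol/L


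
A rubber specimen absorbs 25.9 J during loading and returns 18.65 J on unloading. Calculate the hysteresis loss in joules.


Hysteresis loss = loading - unloading
= 25.9 - 18.65
= 7.25 J

7.25 J


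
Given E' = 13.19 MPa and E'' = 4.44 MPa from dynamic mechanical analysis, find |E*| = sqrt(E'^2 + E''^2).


|E*| = sqrt(E'^2 + E''^2)
= sqrt(13.19^2 + 4.44^2)
= sqrt(173.9761 + 19.7136)
= 13.917 MPa

13.917 MPa


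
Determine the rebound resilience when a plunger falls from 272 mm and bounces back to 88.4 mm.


Resilience = h_rebound / h_drop * 100
= 88.4 / 272 * 100
= 32.5%

32.5%


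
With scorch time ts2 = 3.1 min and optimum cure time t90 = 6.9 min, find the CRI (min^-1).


CRI = 100 / (t90 - ts2)
= 100 / (6.9 - 3.1)
= 100 / 3.8
= 26.32 min^-1

26.32 min^-1


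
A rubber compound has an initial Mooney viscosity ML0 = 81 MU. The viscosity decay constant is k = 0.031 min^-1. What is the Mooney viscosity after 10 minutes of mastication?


ML = ML0 * exp(-k * t)
ML = 81 * exp(-0.031 * 10)
ML = 81 * 0.7334
ML = 59.41 MU

59.41 MU


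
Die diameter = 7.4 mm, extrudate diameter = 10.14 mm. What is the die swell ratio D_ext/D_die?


Die swell ratio = D_extrudate / D_die
= 10.14 / 7.4
= 1.37

Die swell = 1.37


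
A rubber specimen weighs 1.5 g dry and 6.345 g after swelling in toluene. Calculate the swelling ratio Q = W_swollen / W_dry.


Q = W_swollen / W_dry
Q = 6.345 / 1.5
Q = 4.23

Q = 4.23


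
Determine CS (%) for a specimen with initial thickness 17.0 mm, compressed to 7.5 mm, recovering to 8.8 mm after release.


CS = (t0 - recovered) / (t0 - ts) * 100
= (17.0 - 8.8) / (17.0 - 7.5) * 100
= 8.2 / 9.5 * 100
= 86.3%

86.3%


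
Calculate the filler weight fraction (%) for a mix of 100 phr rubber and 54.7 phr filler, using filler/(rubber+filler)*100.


Filler % = filler / (rubber + filler) * 100
= 54.7 / (100 + 54.7) * 100
= 54.7 / 154.7 * 100
= 35.36%

35.36%


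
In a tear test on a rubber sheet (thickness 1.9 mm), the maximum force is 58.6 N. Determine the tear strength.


Tear strength = force / thickness
= 58.6 / 1.9
= 30.84 N/mm

30.84 N/mm


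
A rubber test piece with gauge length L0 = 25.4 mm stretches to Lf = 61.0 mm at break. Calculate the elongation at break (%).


Elongation = (Lf - L0) / L0 * 100
= (61.0 - 25.4) / 25.4 * 100
= 35.6 / 25.4 * 100
= 140.2%

140.2%


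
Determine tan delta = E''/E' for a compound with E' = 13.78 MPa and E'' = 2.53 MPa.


tan delta = E'' / E'
= 2.53 / 13.78
= 0.1836

tan delta = 0.1836


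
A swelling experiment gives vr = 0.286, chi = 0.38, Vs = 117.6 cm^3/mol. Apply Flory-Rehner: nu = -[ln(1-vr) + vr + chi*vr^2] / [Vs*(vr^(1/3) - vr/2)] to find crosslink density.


ln(1 - vr) = ln(1 - 0.286) = -0.3369
Numerator = -((-0.3369) + 0.286 + 0.38 * 0.286^2) = 0.0198
Denominator = 117.6 * (0.286^(1/3) - 0.286/2) = 60.6643
nu = 0.0198 / 60.6643 = 3.2622e-04 mol/cm^3

3.2622e-04 mol/cm^3


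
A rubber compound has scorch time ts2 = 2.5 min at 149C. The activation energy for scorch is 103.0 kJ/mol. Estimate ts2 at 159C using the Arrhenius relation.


Convert temperatures: T1 = 149 + 273.15 = 422.15 K, T2 = 159 + 273.15 = 432.15 K
ts2_new = 2.5 * exp(103000 / 8.314 * (1/432.15 - 1/422.15))
1/T2 - 1/T1 = -5.4815e-05
ts2_new = 1.27 min

1.27 min


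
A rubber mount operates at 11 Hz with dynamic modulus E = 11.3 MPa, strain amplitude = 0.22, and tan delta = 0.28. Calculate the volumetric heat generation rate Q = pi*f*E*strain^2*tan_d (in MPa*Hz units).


Q = pi * f * E * strain^2 * tan_d
= pi * 11 * 11.3 * 0.22^2 * 0.28
= pi * 11 * 11.3 * 0.0484 * 0.28
= 5.2921

Q = 5.2921


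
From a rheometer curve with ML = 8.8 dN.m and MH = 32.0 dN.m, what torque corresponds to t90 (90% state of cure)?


M90 = ML + 0.9 * (MH - ML)
M90 = 8.8 + 0.9 * (32.0 - 8.8)
M90 = 8.8 + 0.9 * 23.2
M90 = 29.68 dN.m

29.68 dN.m


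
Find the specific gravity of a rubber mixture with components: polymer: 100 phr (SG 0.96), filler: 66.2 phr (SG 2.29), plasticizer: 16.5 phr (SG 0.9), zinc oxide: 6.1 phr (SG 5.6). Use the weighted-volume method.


Sum of weights = 188.8
Volume contributions:
  polymer: 100/0.96 = 104.1667
  filler: 66.2/2.29 = 28.9083
  plasticizer: 16.5/0.9 = 18.3333
  zinc oxide: 6.1/5.6 = 1.0893
Sum of volumes = 152.4976
SG = 188.8 / 152.4976 = 1.238

SG = 1.238


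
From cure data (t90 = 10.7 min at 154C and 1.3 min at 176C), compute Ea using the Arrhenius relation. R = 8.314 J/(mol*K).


T1 = 427.15 K, T2 = 449.15 K
1/T1 - 1/T2 = 1.1467e-04
ln(t1/t2) = ln(10.7/1.3) = 2.1079
Ea = 8.314 * 2.1079 / 1.1467e-04 = 152828.7037 J/mol
Ea = 152.83 kJ/mol

152.83 kJ/mol


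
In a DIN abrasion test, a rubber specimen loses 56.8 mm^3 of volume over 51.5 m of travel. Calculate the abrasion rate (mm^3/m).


Rate = volume_loss / distance
= 56.8 / 51.5
= 1.103 mm^3/m

1.103 mm^3/m


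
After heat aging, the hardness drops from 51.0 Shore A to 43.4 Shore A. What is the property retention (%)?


Retention = aged / original * 100
= 43.4 / 51.0 * 100
= 85.1%

85.1%


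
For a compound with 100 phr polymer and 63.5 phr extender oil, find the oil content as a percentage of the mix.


Oil % = oil / (100 + oil) * 100
= 63.5 / (100 + 63.5) * 100
= 63.5 / 163.5 * 100
= 38.84%

38.84%


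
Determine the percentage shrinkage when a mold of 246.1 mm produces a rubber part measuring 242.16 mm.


Shrinkage = (mold - part) / mold * 100
= (246.1 - 242.16) / 246.1 * 100
= 3.94 / 246.1 * 100
= 1.6%

1.6%


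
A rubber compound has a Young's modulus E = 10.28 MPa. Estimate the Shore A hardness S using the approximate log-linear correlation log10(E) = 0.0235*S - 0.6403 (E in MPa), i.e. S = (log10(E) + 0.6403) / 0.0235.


log10(E) = 0.0235*S - 0.6403  =>  S = (log10(E) + 0.6403) / 0.0235
log10(10.28) = 1.011993
S = (1.011993 + 0.6403) / 0.0235 = 1.652293 / 0.0235
S = 70.3

Shore A = 70.3


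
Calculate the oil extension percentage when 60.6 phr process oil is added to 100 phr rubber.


Oil % = oil / (100 + oil) * 100
= 60.6 / (100 + 60.6) * 100
= 60.6 / 160.6 * 100
= 37.73%

37.73%


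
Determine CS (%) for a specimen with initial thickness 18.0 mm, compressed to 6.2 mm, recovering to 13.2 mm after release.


CS = (t0 - recovered) / (t0 - ts) * 100
= (18.0 - 13.2) / (18.0 - 6.2) * 100
= 4.8 / 11.8 * 100
= 40.7%

40.7%


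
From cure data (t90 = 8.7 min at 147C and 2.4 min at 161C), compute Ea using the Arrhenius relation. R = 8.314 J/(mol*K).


T1 = 420.15 K, T2 = 434.15 K
1/T1 - 1/T2 = 7.6751e-05
ln(t1/t2) = ln(8.7/2.4) = 1.2879
Ea = 8.314 * 1.2879 / 7.6751e-05 = 139505.9999 J/mol
Ea = 139.51 kJ/mol

139.51 kJ/mol


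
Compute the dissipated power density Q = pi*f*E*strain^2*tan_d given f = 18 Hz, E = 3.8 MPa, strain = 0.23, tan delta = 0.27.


Q = pi * f * E * strain^2 * tan_d
= pi * 18 * 3.8 * 0.23^2 * 0.27
= pi * 18 * 3.8 * 0.0529 * 0.27
= 3.0692

Q = 3.0692


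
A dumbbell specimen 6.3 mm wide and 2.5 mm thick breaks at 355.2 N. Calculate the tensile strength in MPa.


Area = width * thickness = 6.3 * 2.5 = 15.75 mm^2
TS = force / area = 355.2 / 15.75 = 22.55 MPa

22.55 MPa


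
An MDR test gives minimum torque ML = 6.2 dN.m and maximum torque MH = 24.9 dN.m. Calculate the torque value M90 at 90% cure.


M90 = ML + 0.9 * (MH - ML)
M90 = 6.2 + 0.9 * (24.9 - 6.2)
M90 = 6.2 + 0.9 * 18.7
M90 = 23.03 dN.m

23.03 dN.m


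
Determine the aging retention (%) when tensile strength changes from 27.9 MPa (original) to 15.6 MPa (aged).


Retention = aged / original * 100
= 15.6 / 27.9 * 100
= 55.9%

55.9%


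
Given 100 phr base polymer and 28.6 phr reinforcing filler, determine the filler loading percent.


Filler % = filler / (rubber + filler) * 100
= 28.6 / (100 + 28.6) * 100
= 28.6 / 128.6 * 100
= 22.24%

22.24%


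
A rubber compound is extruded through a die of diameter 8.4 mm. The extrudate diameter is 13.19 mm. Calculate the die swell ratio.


Die swell ratio = D_extrudate / D_die
= 13.19 / 8.4
= 1.57

Die swell = 1.57


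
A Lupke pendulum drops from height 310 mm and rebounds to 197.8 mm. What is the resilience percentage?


Resilience = h_rebound / h_drop * 100
= 197.8 / 310 * 100
= 63.8%

63.8%


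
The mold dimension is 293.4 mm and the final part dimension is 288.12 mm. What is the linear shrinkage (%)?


Shrinkage = (mold - part) / mold * 100
= (293.4 - 288.12) / 293.4 * 100
= 5.28 / 293.4 * 100
= 1.8%

1.8%


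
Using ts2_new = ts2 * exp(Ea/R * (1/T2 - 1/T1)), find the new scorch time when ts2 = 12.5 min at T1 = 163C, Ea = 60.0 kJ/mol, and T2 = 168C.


Convert temperatures: T1 = 163 + 273.15 = 436.15 K, T2 = 168 + 273.15 = 441.15 K
ts2_new = 12.5 * exp(60000 / 8.314 * (1/441.15 - 1/436.15))
1/T2 - 1/T1 = -2.5987e-05
ts2_new = 10.36 min

10.36 min


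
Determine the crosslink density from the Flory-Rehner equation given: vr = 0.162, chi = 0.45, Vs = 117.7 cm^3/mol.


ln(1 - vr) = ln(1 - 0.162) = -0.1767
Numerator = -((-0.1767) + 0.162 + 0.45 * 0.162^2) = 0.0029
Denominator = 117.7 * (0.162^(1/3) - 0.162/2) = 54.6288
nu = 0.0029 / 54.6288 = 5.3587e-05 mol/cm^3

5.3587e-05 mol/cm^3


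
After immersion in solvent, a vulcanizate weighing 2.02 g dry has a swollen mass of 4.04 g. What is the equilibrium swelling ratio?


Q = W_swollen / W_dry
Q = 4.04 / 2.02
Q = 2.0

Q = 2.0


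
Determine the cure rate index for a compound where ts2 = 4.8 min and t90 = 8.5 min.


CRI = 100 / (t90 - ts2)
= 100 / (8.5 - 4.8)
= 100 / 3.7
= 27.03 min^-1

27.03 min^-1


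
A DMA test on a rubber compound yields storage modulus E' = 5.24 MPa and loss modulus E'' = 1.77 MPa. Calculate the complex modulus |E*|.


|E*| = sqrt(E'^2 + E''^2)
= sqrt(5.24^2 + 1.77^2)
= sqrt(27.4576 + 3.1329)
= 5.531 MPa

5.531 MPa


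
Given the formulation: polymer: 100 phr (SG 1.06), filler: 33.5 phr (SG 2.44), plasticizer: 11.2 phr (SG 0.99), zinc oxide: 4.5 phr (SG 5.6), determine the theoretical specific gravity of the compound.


Sum of weights = 149.2
Volume contributions:
  polymer: 100/1.06 = 94.3396
  filler: 33.5/2.44 = 13.7295
  plasticizer: 11.2/0.99 = 11.3131
  zinc oxide: 4.5/5.6 = 0.8036
Sum of volumes = 120.1858
SG = 149.2 / 120.1858 = 1.241

SG = 1.241


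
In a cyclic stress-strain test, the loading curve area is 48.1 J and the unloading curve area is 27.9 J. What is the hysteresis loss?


Hysteresis loss = loading - unloading
= 48.1 - 27.9
= 20.2 J

20.2 J


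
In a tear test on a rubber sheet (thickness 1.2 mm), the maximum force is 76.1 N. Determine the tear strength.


Tear strength = force / thickness
= 76.1 / 1.2
= 63.42 N/mm

63.42 N/mm


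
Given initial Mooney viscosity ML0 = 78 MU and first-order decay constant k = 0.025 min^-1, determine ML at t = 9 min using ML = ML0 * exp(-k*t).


ML = ML0 * exp(-k * t)
ML = 78 * exp(-0.025 * 9)
ML = 78 * 0.7985
ML = 62.28 MU

62.28 MU


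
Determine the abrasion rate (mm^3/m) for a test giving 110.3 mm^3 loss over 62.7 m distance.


Rate = volume_loss / distance
= 110.3 / 62.7
= 1.759 mm^3/m

1.759 mm^3/m


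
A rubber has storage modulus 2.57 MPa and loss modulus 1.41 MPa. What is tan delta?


tan delta = E'' / E'
= 1.41 / 2.57
= 0.5486

tan delta = 0.5486


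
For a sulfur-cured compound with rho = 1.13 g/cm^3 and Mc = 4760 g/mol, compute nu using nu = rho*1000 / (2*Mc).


nu = rho * 1000 / (2 * Mc)
nu = 1.13 * 1000 / (2 * 4760)
nu = 1130.0 / 9520
nu = 0.1187 mol/L

0.1187 mol/L


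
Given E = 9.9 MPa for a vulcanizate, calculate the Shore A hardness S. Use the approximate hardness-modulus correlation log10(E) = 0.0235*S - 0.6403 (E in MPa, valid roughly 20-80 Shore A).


log10(E) = 0.0235*S - 0.6403  =>  S = (log10(E) + 0.6403) / 0.0235
log10(9.9) = 0.995635
S = (0.995635 + 0.6403) / 0.0235 = 1.635935 / 0.0235
S = 69.6

Shore A = 69.6


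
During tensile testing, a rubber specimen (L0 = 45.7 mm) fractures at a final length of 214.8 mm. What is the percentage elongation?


Elongation = (Lf - L0) / L0 * 100
= (214.8 - 45.7) / 45.7 * 100
= 169.1 / 45.7 * 100
= 370.0%

370.0%


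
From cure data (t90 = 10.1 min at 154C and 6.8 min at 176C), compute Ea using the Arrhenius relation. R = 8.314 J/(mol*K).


T1 = 427.15 K, T2 = 449.15 K
1/T1 - 1/T2 = 1.1467e-04
ln(t1/t2) = ln(10.1/6.8) = 0.3956
Ea = 8.314 * 0.3956 / 1.1467e-04 = 28683.3255 J/mol
Ea = 28.68 kJ/mol

28.68 kJ/mol


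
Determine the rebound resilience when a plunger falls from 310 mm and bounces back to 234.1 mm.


Resilience = h_rebound / h_drop * 100
= 234.1 / 310 * 100
= 75.5%

75.5%


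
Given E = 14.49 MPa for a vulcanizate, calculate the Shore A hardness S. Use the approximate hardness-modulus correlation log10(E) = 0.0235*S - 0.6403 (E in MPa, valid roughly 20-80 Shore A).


log10(E) = 0.0235*S - 0.6403  =>  S = (log10(E) + 0.6403) / 0.0235
log10(14.49) = 1.161068
S = (1.161068 + 0.6403) / 0.0235 = 1.801368 / 0.0235
S = 76.7

Shore A = 76.7


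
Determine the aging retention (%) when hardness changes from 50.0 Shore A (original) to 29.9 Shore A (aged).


Retention = aged / original * 100
= 29.9 / 50.0 * 100
= 59.8%

59.8%


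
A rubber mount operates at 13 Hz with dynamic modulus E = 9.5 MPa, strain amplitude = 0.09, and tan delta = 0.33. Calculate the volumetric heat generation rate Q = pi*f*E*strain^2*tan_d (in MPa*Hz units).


Q = pi * f * E * strain^2 * tan_d
= pi * 13 * 9.5 * 0.09^2 * 0.33
= pi * 13 * 9.5 * 0.0081 * 0.33
= 1.0371

Q = 1.0371


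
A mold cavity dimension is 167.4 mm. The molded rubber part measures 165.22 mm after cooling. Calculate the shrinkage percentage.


Shrinkage = (mold - part) / mold * 100
= (167.4 - 165.22) / 167.4 * 100
= 2.18 / 167.4 * 100
= 1.3%

1.3%


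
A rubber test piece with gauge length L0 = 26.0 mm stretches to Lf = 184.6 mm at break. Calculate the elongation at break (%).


Elongation = (Lf - L0) / L0 * 100
= (184.6 - 26.0) / 26.0 * 100
= 158.6 / 26.0 * 100
= 610.0%

610.0%


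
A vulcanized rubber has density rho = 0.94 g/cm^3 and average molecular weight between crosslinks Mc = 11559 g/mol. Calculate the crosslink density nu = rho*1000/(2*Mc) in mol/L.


nu = rho * 1000 / (2 * Mc)
nu = 0.94 * 1000 / (2 * 11559)
nu = 940.0 / 23118
nu = 0.0407 mol/L

0.0407 mol/L


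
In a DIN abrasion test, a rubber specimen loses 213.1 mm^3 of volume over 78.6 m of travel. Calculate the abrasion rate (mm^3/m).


Rate = volume_loss / distance
= 213.1 / 78.6
= 2.711 mm^3/m

2.711 mm^3/m


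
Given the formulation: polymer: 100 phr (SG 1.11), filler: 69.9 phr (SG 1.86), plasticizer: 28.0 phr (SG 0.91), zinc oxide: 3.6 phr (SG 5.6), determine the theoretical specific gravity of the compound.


Sum of weights = 201.5
Volume contributions:
  polymer: 100/1.11 = 90.0901
  filler: 69.9/1.86 = 37.5806
  plasticizer: 28.0/0.91 = 30.7692
  zinc oxide: 3.6/5.6 = 0.6429
Sum of volumes = 159.0828
SG = 201.5 / 159.0828 = 1.267

SG = 1.267


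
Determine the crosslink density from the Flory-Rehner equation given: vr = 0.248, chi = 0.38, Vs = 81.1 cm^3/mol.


ln(1 - vr) = ln(1 - 0.248) = -0.2850
Numerator = -((-0.2850) + 0.248 + 0.38 * 0.248^2) = 0.0136
Denominator = 81.1 * (0.248^(1/3) - 0.248/2) = 40.8968
nu = 0.0136 / 40.8968 = 3.3370e-04 mol/cm^3

3.3370e-04 mol/cm^3


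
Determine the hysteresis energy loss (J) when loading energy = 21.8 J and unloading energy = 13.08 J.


Hysteresis loss = loading - unloading
= 21.8 - 13.08
= 8.72 J

8.72 J


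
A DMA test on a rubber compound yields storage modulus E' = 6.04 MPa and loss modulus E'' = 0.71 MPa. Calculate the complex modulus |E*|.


|E*| = sqrt(E'^2 + E''^2)
= sqrt(6.04^2 + 0.71^2)
= sqrt(36.4816 + 0.5041)
= 6.082 MPa

6.082 MPa


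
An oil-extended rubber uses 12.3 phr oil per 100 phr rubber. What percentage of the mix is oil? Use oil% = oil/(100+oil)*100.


Oil % = oil / (100 + oil) * 100
= 12.3 / (100 + 12.3) * 100
= 12.3 / 112.3 * 100
= 10.95%

10.95%


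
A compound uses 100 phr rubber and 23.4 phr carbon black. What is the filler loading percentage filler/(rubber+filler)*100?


Filler % = filler / (rubber + filler) * 100
= 23.4 / (100 + 23.4) * 100
= 23.4 / 123.4 * 100
= 18.96%

18.96%


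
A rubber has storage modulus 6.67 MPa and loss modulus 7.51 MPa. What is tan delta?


tan delta = E'' / E'
= 7.51 / 6.67
= 1.1259

tan delta = 1.1259


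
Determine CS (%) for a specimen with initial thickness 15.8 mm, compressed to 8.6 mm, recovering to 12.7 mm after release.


CS = (t0 - recovered) / (t0 - ts) * 100
= (15.8 - 12.7) / (15.8 - 8.6) * 100
= 3.1 / 7.2 * 100
= 43.1%

43.1%


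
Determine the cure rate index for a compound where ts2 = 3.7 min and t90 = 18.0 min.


CRI = 100 / (t90 - ts2)
= 100 / (18.0 - 3.7)
= 100 / 14.3
= 6.99 min^-1

6.99 min^-1


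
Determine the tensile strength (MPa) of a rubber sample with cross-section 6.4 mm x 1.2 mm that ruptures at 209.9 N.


Area = width * thickness = 6.4 * 1.2 = 7.68 mm^2
TS = force / area = 209.9 / 7.68 = 27.33 MPa

27.33 MPa


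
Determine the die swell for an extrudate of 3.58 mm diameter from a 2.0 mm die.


Die swell ratio = D_extrudate / D_die
= 3.58 / 2.0
= 1.79

Die swell = 1.79


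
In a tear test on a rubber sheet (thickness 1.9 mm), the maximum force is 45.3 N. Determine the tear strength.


Tear strength = force / thickness
= 45.3 / 1.9
= 23.84 N/mm

23.84 N/mm


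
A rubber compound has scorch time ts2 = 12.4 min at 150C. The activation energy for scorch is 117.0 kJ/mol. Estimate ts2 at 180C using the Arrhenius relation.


Convert temperatures: T1 = 150 + 273.15 = 423.15 K, T2 = 180 + 273.15 = 453.15 K
ts2_new = 12.4 * exp(117000 / 8.314 * (1/453.15 - 1/423.15))
1/T2 - 1/T1 = -1.5645e-04
ts2_new = 1.37 min

1.37 min


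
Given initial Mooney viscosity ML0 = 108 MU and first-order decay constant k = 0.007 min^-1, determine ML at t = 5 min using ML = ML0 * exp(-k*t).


ML = ML0 * exp(-k * t)
ML = 108 * exp(-0.007 * 5)
ML = 108 * 0.9656
ML = 104.29 MU

104.29 MU


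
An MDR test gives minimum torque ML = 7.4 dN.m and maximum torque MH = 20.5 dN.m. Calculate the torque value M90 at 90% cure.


M90 = ML + 0.9 * (MH - ML)
M90 = 7.4 + 0.9 * (20.5 - 7.4)
M90 = 7.4 + 0.9 * 13.1
M90 = 19.19 dN.m

19.19 dN.m


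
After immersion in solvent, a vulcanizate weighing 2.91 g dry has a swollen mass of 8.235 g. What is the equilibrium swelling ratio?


Q = W_swollen / W_dry
Q = 8.235 / 2.91
Q = 2.83

Q = 2.83


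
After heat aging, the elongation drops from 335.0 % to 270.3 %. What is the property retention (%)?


Retention = aged / original * 100
= 270.3 / 335.0 * 100
= 80.7%

80.7%


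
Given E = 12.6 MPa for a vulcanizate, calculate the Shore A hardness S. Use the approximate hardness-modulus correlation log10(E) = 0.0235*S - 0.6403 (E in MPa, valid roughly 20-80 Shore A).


log10(E) = 0.0235*S - 0.6403  =>  S = (log10(E) + 0.6403) / 0.0235
log10(12.6) = 1.100371
S = (1.100371 + 0.6403) / 0.0235 = 1.740671 / 0.0235
S = 74.1

Shore A = 74.1


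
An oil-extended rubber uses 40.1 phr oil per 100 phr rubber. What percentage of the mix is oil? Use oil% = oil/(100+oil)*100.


Oil % = oil / (100 + oil) * 100
= 40.1 / (100 + 40.1) * 100
= 40.1 / 140.1 * 100
= 28.62%

28.62%


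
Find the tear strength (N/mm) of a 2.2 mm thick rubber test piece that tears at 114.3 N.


Tear strength = force / thickness
= 114.3 / 2.2
= 51.95 N/mm

51.95 N/mm


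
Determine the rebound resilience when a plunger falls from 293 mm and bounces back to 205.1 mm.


Resilience = h_rebound / h_drop * 100
= 205.1 / 293 * 100
= 70.0%

70.0%


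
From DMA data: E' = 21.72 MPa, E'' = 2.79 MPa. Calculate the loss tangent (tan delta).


tan delta = E'' / E'
= 2.79 / 21.72
= 0.1285

tan delta = 0.1285


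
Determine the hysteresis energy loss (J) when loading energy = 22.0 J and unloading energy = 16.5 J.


Hysteresis loss = loading - unloading
= 22.0 - 16.5
= 5.5 J

5.5 J


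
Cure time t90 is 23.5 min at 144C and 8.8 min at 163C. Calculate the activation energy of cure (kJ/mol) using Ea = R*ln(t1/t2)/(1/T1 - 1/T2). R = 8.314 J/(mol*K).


T1 = 417.15 K, T2 = 436.15 K
1/T1 - 1/T2 = 1.0443e-04
ln(t1/t2) = ln(23.5/8.8) = 0.9822
Ea = 8.314 * 0.9822 / 1.0443e-04 = 78199.8656 J/mol
Ea = 78.2 kJ/mol

78.2 kJ/mol
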